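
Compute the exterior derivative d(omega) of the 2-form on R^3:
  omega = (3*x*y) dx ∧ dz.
d(omega) = (-3*x) dx ∧ dy ∧ dz

For a 2-form omega = sum_{i<j} g_{ij} dx_i ∧ dx_j, the exterior derivative is
  d(omega) = sum_{i<j} d(g_{ij}) ∧ dx_i ∧ dx_j = sum_{i<j, k} (∂g_{ij}/∂x_k) dx_k ∧ dx_i ∧ dx_j.
Expand each term, using dx_k ∧ dx_i ∧ dx_j = sgn(permutation) dx_{(a)} ∧ dx_{(b)} ∧ dx_{(c)} with (a < b < c) sorted:
  d(3*x*y) includes (∂/∂y)(3*x*y) dy = (3*x) dy, which multiplied by dx ∧ dz gives (-3*x) dx ∧ dy ∧ dz
Collecting like 3-forms: d(omega) = (-3*x) dx ∧ dy ∧ dz.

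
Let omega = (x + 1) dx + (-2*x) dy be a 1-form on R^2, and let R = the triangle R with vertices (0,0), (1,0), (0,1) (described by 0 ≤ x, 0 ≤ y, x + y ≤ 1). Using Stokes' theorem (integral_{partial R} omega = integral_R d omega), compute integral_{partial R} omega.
integral_(partial R) omega = -1

Stokes: integral_partial_R omega = integral_R d omega with d omega = (∂Q/∂x - ∂P/∂y) dx ∧ dy.
  ∂Q/∂x = -2
  ∂P/∂y = 0
  integrand = ∂Q/∂x - ∂P/∂y = -2.
Integrating over R: integral_0^1 integral_0^{1-x} (-2) dy dx = -1.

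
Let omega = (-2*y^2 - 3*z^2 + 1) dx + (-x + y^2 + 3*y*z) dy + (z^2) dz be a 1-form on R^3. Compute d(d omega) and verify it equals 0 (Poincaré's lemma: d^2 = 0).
d(d omega) = 0

Step 1: d omega = sum_{i<j} (∂f_j/∂x_i - ∂f_i/∂x_j) dx_i ∧ dx_j:
  coeff of dx ∧ dy: 4*y - 1
  coeff of dx ∧ dz: 6*z
  coeff of dy ∧ dz: -3*y
Step 2: Apply d again to each 2-form coefficient. The only possible 3-form in R^3 is dx ∧ dy ∧ dz, with coefficient
  ∂(coeff of dy∧dz)/∂x - ∂(coeff of dx∧dz)/∂y + ∂(coeff of dx∧dy)/∂z
  = ∂/∂x (-3*y) - ∂/∂y (6*z) + ∂/∂z (4*y - 1).
Each of these terms simplifies to sums of mixed partials that cancel in pairs. The result is 0 (by equality of mixed partials for smooth functions — Schwarz / Clairaut).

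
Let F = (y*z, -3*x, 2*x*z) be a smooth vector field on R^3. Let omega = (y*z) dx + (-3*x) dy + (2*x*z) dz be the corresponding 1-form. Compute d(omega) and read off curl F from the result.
d(omega) = (0) dy ∧ dz + (y - 2*z) dz ∧ dx + (-z - 3) dx ∧ dy; curl F = (0, y - 2*z, -z - 3)

d omega = sum_{i<j} (∂f_j/∂x_i - ∂f_i/∂x_j) dx_i ∧ dx_j. Under the identification (dy ∧ dz, dz ∧ dx, dx ∧ dy) ↔ (e_x, e_y, e_z), the coefficients are exactly the components of curl F. Compute:
  ∂R/∂y - ∂Q/∂z = (0) - (0) = 0
  ∂P/∂z - ∂R/∂x = (y) - (2*z) = y - 2*z
  ∂Q/∂x - ∂P/∂y = (-3) - (z) = -z - 3.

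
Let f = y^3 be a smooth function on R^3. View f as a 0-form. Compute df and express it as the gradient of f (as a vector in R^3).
df = (0) dx + (3*y^2) dy + (0) dz; grad f = (0, 3*y^2, 0)

For a 0-form f, d f = (∂f/∂x) dx + (∂f/∂y) dy + (∂f/∂z) dz. The components of the vector representation are exactly the entries of grad f in Cartesian coordinates:
  ∂f/∂x = 0
  ∂f/∂y = 3*y^2
  ∂f/∂z = 0.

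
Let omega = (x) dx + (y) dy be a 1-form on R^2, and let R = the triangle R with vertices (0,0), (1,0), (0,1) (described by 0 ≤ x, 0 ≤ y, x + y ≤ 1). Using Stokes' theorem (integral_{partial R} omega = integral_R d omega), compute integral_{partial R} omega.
integral_(partial R) omega = 0

Stokes: integral_partial_R omega = integral_R d omega with d omega = (∂Q/∂x - ∂P/∂y) dx ∧ dy.
  ∂Q/∂x = 0
  ∂P/∂y = 0
  integrand = ∂Q/∂x - ∂P/∂y = 0.
Integrating over R: integral_0^1 integral_0^{1-x} (0) dy dx = 0.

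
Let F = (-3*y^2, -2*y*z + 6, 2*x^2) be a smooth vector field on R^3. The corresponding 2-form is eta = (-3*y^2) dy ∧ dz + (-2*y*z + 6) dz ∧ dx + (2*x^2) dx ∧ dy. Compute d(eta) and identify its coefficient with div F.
d(eta) = (-2*z) dx ∧ dy ∧ dz; div F = -2*z

For a 2-form in R^3 of the form above, applying d gives a 3-form with coefficient ∂P/∂x + ∂Q/∂y + ∂R/∂z:
  ∂P/∂x = 0
  ∂Q/∂y = -2*z
  ∂R/∂z = 0
Sum = -2*z, which is exactly div F.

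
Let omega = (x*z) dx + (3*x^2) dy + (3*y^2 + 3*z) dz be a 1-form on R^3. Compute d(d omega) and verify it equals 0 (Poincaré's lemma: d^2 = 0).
d(d omega) = 0

Step 1: d omega = sum_{i<j} (∂f_j/∂x_i - ∂f_i/∂x_j) dx_i ∧ dx_j:
  coeff of dx ∧ dy: 6*x
  coeff of dx ∧ dz: -x
  coeff of dy ∧ dz: 6*y
Step 2: Apply d again to each 2-form coefficient. The only possible 3-form in R^3 is dx ∧ dy ∧ dz, with coefficient
  ∂(coeff of dy∧dz)/∂x - ∂(coeff of dx∧dz)/∂y + ∂(coeff of dx∧dy)/∂z
  = ∂/∂x (6*y) - ∂/∂y (-x) + ∂/∂z (6*x).
Each of these terms simplifies to sums of mixed partials that cancel in pairs. The result is 0 (by equality of mixed partials for smooth functions — Schwarz / Clairaut).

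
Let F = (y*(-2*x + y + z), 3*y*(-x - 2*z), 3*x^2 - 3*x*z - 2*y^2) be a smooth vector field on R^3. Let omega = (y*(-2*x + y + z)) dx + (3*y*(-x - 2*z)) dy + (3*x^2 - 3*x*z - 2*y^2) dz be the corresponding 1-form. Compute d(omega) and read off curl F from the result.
d(omega) = (2*y) dy ∧ dz + (-6*x + y + 3*z) dz ∧ dx + (2*x - 5*y - z) dx ∧ dy; curl F = (2*y, -6*x + y + 3*z, 2*x - 5*y - z)

d omega = sum_{i<j} (∂f_j/∂x_i - ∂f_i/∂x_j) dx_i ∧ dx_j. Under the identification (dy ∧ dz, dz ∧ dx, dx ∧ dy) ↔ (e_x, e_y, e_z), the coefficients are exactly the components of curl F. Compute:
  ∂R/∂y - ∂Q/∂z = (-4*y) - (-6*y) = 2*y
  ∂P/∂z - ∂R/∂x = (y) - (6*x - 3*z) = -6*x + y + 3*z
  ∂Q/∂x - ∂P/∂y = (-3*y) - (-2*x + 2*y + z) = 2*x - 5*y - z.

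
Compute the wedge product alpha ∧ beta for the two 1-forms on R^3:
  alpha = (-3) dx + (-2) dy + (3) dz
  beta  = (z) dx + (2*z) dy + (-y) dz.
alpha ∧ beta = (-4*z) dx ∧ dy + (3*y - 3*z) dx ∧ dz + (2*y - 6*z) dy ∧ dz

Distribute the wedge, using dx_i ∧ dx_j = -dx_j ∧ dx_i and dx_i ∧ dx_i = 0. For each pair (i, j) with i < j, the coefficient of dx_i ∧ dx_j in alpha ∧ beta is (alpha_i * beta_j - alpha_j * beta_i). Collecting: alpha ∧ beta = (-4*z) dx ∧ dy + (3*y - 3*z) dx ∧ dz + (2*y - 6*z) dy ∧ dz.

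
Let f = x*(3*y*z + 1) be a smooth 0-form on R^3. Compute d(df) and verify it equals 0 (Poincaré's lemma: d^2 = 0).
d(df) = 0

Step 1: df = sum_i (∂f/∂x_i) dx_i = (3*y*z + 1) dx + (3*x*z) dy + (3*x*y) dz.
Step 2: Apply d again. Using the 1-form formula, the coefficient of dx ∧ dy in d(df) is ∂^2 f/∂x ∂y - ∂^2 f/∂y ∂x = (3*z) - (3*z) = 0 (equality of mixed partials for smooth f).
Similarly for dx ∧ dz and dy ∧ dz — all coefficients vanish. So d(df) = 0.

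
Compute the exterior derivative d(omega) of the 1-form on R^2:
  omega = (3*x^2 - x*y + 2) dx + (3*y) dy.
d(omega) = (x) dx ∧ dy

For a 1-form omega = sum_i f_i dx_i, the exterior derivative is
  d(omega) = sum_{i < j} (∂f_j/∂x_i - ∂f_i/∂x_j) dx_i ∧ dx_j.
  coefficient of dx ∧ dy: ∂f_2/∂x - ∂f_1/∂y = ∂(3*y)/∂x - ∂(3*x^2 - x*y + 2)/∂y = x
Assembling: d(omega) = (x) dx ∧ dy.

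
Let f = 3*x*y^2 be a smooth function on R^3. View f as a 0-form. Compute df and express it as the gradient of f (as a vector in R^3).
df = (3*y^2) dx + (6*x*y) dy + (0) dz; grad f = (3*y^2, 6*x*y, 0)

For a 0-form f, d f = (∂f/∂x) dx + (∂f/∂y) dy + (∂f/∂z) dz. The components of the vector representation are exactly the entries of grad f in Cartesian coordinates:
  ∂f/∂x = 3*y^2
  ∂f/∂y = 6*x*y
  ∂f/∂z = 0.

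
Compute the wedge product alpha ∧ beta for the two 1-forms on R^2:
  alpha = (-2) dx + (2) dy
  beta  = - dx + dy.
alpha ∧ beta = 0

Distribute the wedge, using dx_i ∧ dx_j = -dx_j ∧ dx_i and dx_i ∧ dx_i = 0. For each pair (i, j) with i < j, the coefficient of dx_i ∧ dx_j in alpha ∧ beta is (alpha_i * beta_j - alpha_j * beta_i). Collecting: alpha ∧ beta = 0.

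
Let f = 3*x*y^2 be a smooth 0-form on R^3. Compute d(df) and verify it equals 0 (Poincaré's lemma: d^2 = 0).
d(df) = 0

Step 1: df = sum_i (∂f/∂x_i) dx_i = (3*y^2) dx + (6*x*y) dy + (0) dz.
Step 2: Apply d again. Using the 1-form formula, the coefficient of dx ∧ dy in d(df) is ∂^2 f/∂x ∂y - ∂^2 f/∂y ∂x = (6*y) - (6*y) = 0 (equality of mixed partials for smooth f).
Similarly for dx ∧ dz and dy ∧ dz — all coefficients vanish. So d(df) = 0.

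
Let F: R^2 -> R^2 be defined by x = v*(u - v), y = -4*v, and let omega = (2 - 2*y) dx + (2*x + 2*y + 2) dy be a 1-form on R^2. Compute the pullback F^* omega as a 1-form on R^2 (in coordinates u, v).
F^* omega = (2*v*(4*v + 1)) du + (2*u - 8*v^2 + 28*v - 8) dv

Using F^*(f dg) = (f ∘ F) d(g ∘ F), substitute each coordinate x_i by F_i(u, v) in f_i, and replace dx_i by d F_i = (∂F_i/∂u) du + (∂F_i/∂v) dv.
  For the x component: f_1(F) = 8*v + 2; d F_1 = (v) du + (u - 2*v) dv
  For the y component: f_2(F) = 2*u*v - 2*v^2 - 8*v + 2; d F_2 = (0) du + (-4) dv
Combining and collecting du, dv coefficients:
  coeff of du: 2*v*(4*v + 1)
  coeff of dv: 2*u - 8*v^2 + 28*v - 8
F^* omega = (2*v*(4*v + 1)) du + (2*u - 8*v^2 + 28*v - 8) dv.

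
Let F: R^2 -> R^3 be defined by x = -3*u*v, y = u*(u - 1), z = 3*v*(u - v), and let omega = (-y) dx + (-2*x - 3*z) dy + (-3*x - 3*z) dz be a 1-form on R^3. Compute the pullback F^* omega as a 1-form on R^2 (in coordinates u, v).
F^* omega = (3*v*(-u^2 + 6*u*v + 9*v^2 - 3*v)) du + (3*u^3 - 3*u^2 + 27*u*v^2 - 54*v^3) dv

Using F^*(f dg) = (f ∘ F) d(g ∘ F), substitute each coordinate x_i by F_i(u, v) in f_i, and replace dx_i by d F_i = (∂F_i/∂u) du + (∂F_i/∂v) dv.
  For the x component: f_1(F) = u*(1 - u); d F_1 = (-3*v) du + (-3*u) dv
  For the y component: f_2(F) = 3*v*(-u + 3*v); d F_2 = (2*u - 1) du + (0) dv
  For the z component: f_3(F) = 9*v^2; d F_3 = (3*v) du + (3*u - 6*v) dv
Combining and collecting du, dv coefficients:
  coeff of du: 3*v*(-u^2 + 6*u*v + 9*v^2 - 3*v)
  coeff of dv: 3*u^3 - 3*u^2 + 27*u*v^2 - 54*v^3
F^* omega = (3*v*(-u^2 + 6*u*v + 9*v^2 - 3*v)) du + (3*u^3 - 3*u^2 + 27*u*v^2 - 54*v^3) dv.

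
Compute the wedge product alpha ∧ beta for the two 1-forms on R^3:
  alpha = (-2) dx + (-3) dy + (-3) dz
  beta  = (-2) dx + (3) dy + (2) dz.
alpha ∧ beta = (-12) dx ∧ dy + (-10) dx ∧ dz + (3) dy ∧ dz

Distribute the wedge, using dx_i ∧ dx_j = -dx_j ∧ dx_i and dx_i ∧ dx_i = 0. For each pair (i, j) with i < j, the coefficient of dx_i ∧ dx_j in alpha ∧ beta is (alpha_i * beta_j - alpha_j * beta_i). Collecting: alpha ∧ beta = (-12) dx ∧ dy + (-10) dx ∧ dz + (3) dy ∧ dz.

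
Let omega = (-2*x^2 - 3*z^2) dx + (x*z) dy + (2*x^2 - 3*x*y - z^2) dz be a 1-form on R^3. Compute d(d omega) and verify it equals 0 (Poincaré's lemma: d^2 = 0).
d(d omega) = 0

Step 1: d omega = sum_{i<j} (∂f_j/∂x_i - ∂f_i/∂x_j) dx_i ∧ dx_j:
  coeff of dx ∧ dy: z
  coeff of dx ∧ dz: 4*x - 3*y + 6*z
  coeff of dy ∧ dz: -4*x
Step 2: Apply d again to each 2-form coefficient. The only possible 3-form in R^3 is dx ∧ dy ∧ dz, with coefficient
  ∂(coeff of dy∧dz)/∂x - ∂(coeff of dx∧dz)/∂y + ∂(coeff of dx∧dy)/∂z
  = ∂/∂x (-4*x) - ∂/∂y (4*x - 3*y + 6*z) + ∂/∂z (z).
Each of these terms simplifies to sums of mixed partials that cancel in pairs. The result is 0 (by equality of mixed partials for smooth functions — Schwarz / Clairaut).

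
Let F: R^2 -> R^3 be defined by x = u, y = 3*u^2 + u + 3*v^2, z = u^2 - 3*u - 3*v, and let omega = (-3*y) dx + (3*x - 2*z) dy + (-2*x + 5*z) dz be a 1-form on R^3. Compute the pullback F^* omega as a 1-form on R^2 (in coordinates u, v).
F^* omega = (-2*u^3 - 6*u^2 + 6*u*v + 57*u - 9*v^2 + 51*v) du + (-12*u^2*v - 15*u^2 + 54*u*v + 51*u + 36*v^2 + 45*v) dv

Using F^*(f dg) = (f ∘ F) d(g ∘ F), substitute each coordinate x_i by F_i(u, v) in f_i, and replace dx_i by d F_i = (∂F_i/∂u) du + (∂F_i/∂v) dv.
  For the x component: f_1(F) = -9*u^2 - 3*u - 9*v^2; d F_1 = (1) du + (0) dv
  For the y component: f_2(F) = -2*u^2 + 9*u + 6*v; d F_2 = (6*u + 1) du + (6*v) dv
  For the z component: f_3(F) = 5*u^2 - 17*u - 15*v; d F_3 = (2*u - 3) du + (-3) dv
Combining and collecting du, dv coefficients:
  coeff of du: -2*u^3 - 6*u^2 + 6*u*v + 57*u - 9*v^2 + 51*v
  coeff of dv: -12*u^2*v - 15*u^2 + 54*u*v + 51*u + 36*v^2 + 45*v
F^* omega = (-2*u^3 - 6*u^2 + 6*u*v + 57*u - 9*v^2 + 51*v) du + (-12*u^2*v - 15*u^2 + 54*u*v + 51*u + 36*v^2 + 45*v) dv.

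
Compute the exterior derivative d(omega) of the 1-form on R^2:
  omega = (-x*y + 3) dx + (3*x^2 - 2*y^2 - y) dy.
d(omega) = (7*x) dx ∧ dy

For a 1-form omega = sum_i f_i dx_i, the exterior derivative is
  d(omega) = sum_{i < j} (∂f_j/∂x_i - ∂f_i/∂x_j) dx_i ∧ dx_j.
  coefficient of dx ∧ dy: ∂f_2/∂x - ∂f_1/∂y = ∂(3*x^2 - 2*y^2 - y)/∂x - ∂(-x*y + 3)/∂y = 7*x
Assembling: d(omega) = (7*x) dx ∧ dy.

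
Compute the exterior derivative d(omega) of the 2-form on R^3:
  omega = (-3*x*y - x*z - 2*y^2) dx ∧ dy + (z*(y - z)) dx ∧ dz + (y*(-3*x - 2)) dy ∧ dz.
d(omega) = (-x - 3*y - z) dx ∧ dy ∧ dz

For a 2-form omega = sum_{i<j} g_{ij} dx_i ∧ dx_j, the exterior derivative is
  d(omega) = sum_{i<j} d(g_{ij}) ∧ dx_i ∧ dx_j = sum_{i<j, k} (∂g_{ij}/∂x_k) dx_k ∧ dx_i ∧ dx_j.
Expand each term, using dx_k ∧ dx_i ∧ dx_j = sgn(permutation) dx_{(a)} ∧ dx_{(b)} ∧ dx_{(c)} with (a < b < c) sorted:
  d(-3*x*y - x*z - 2*y^2) includes (∂/∂z)(-3*x*y - x*z - 2*y^2) dz = (-x) dz, which multiplied by dx ∧ dy gives (-x) dx ∧ dy ∧ dz
  d(z*(y - z)) includes (∂/∂y)(z*(y - z)) dy = (z) dy, which multiplied by dx ∧ dz gives (-z) dx ∧ dy ∧ dz
  d(y*(-3*x - 2)) includes (∂/∂x)(y*(-3*x - 2)) dx = (-3*y) dx, which multiplied by dy ∧ dz gives (-3*y) dx ∧ dy ∧ dz
Collecting like 3-forms: d(omega) = (-x - 3*y - z) dx ∧ dy ∧ dz.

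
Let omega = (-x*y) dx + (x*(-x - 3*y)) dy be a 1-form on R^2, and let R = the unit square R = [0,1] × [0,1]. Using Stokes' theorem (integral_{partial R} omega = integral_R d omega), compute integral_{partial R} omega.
integral_(partial R) omega = -2

Stokes: integral_partial_R omega = integral_R d omega with d omega = (∂Q/∂x - ∂P/∂y) dx ∧ dy.
  ∂Q/∂x = -2*x - 3*y
  ∂P/∂y = -x
  integrand = ∂Q/∂x - ∂P/∂y = -x - 3*y.
Integrating over R: integral_0^1 integral_0^1 (-x - 3*y) dx dy = -2.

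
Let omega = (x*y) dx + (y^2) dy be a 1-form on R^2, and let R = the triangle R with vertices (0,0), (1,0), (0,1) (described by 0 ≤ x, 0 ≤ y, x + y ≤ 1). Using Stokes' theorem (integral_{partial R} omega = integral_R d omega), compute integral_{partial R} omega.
integral_(partial R) omega = -1/6

Stokes: integral_partial_R omega = integral_R d omega with d omega = (∂Q/∂x - ∂P/∂y) dx ∧ dy.
  ∂Q/∂x = 0
  ∂P/∂y = x
  integrand = ∂Q/∂x - ∂P/∂y = -x.
Integrating over R: integral_0^1 integral_0^{1-x} (-x) dy dx = -1/6.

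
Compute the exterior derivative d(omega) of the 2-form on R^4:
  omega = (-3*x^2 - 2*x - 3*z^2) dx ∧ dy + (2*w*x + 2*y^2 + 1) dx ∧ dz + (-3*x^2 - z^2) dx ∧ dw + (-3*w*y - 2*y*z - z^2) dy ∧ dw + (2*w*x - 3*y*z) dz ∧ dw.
d(omega) = (-4*y - 6*z) dx ∧ dy ∧ dz + (2*w + 2*x + 2*z) dx ∧ dz ∧ dw + (2*y - z) dy ∧ dz ∧ dw

For a 2-form omega = sum_{i<j} g_{ij} dx_i ∧ dx_j, the exterior derivative is
  d(omega) = sum_{i<j} d(g_{ij}) ∧ dx_i ∧ dx_j = sum_{i<j, k} (∂g_{ij}/∂x_k) dx_k ∧ dx_i ∧ dx_j.
Expand each term, using dx_k ∧ dx_i ∧ dx_j = sgn(permutation) dx_{(a)} ∧ dx_{(b)} ∧ dx_{(c)} with (a < b < c) sorted:
  d(-3*x^2 - 2*x - 3*z^2) includes (∂/∂z)(-3*x^2 - 2*x - 3*z^2) dz = (-6*z) dz, which multiplied by dx ∧ dy gives (-6*z) dx ∧ dy ∧ dz
  d(2*w*x + 2*y^2 + 1) includes (∂/∂y)(2*w*x + 2*y^2 + 1) dy = (4*y) dy, which multiplied by dx ∧ dz gives (-4*y) dx ∧ dy ∧ dz
  d(2*w*x + 2*y^2 + 1) includes (∂/∂w)(2*w*x + 2*y^2 + 1) dw = (2*x) dw, which multiplied by dx ∧ dz gives (2*x) dx ∧ dz ∧ dw
  d(-3*x^2 - z^2) includes (∂/∂z)(-3*x^2 - z^2) dz = (-2*z) dz, which multiplied by dx ∧ dw gives (2*z) dx ∧ dz ∧ dw
  d(-3*w*y - 2*y*z - z^2) includes (∂/∂z)(-3*w*y - 2*y*z - z^2) dz = (-2*y - 2*z) dz, which multiplied by dy ∧ dw gives (2*y + 2*z) dy ∧ dz ∧ dw
  d(2*w*x - 3*y*z) includes (∂/∂x)(2*w*x - 3*y*z) dx = (2*w) dx, which multiplied by dz ∧ dw gives (2*w) dx ∧ dz ∧ dw
  d(2*w*x - 3*y*z) includes (∂/∂y)(2*w*x - 3*y*z) dy = (-3*z) dy, which multiplied by dz ∧ dw gives (-3*z) dy ∧ dz ∧ dw
Collecting like 3-forms: d(omega) = (-4*y - 6*z) dx ∧ dy ∧ dz + (2*w + 2*x + 2*z) dx ∧ dz ∧ dw + (2*y - z) dy ∧ dz ∧ dw.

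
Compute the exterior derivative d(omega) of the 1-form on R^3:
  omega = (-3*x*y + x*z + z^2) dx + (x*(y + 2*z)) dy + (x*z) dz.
d(omega) = (3*x + y + 2*z) dx ∧ dy + (-x - z) dx ∧ dz + (-2*x) dy ∧ dz

For a 1-form omega = sum_i f_i dx_i, the exterior derivative is
  d(omega) = sum_{i < j} (∂f_j/∂x_i - ∂f_i/∂x_j) dx_i ∧ dx_j.
  coefficient of dx ∧ dy: ∂f_2/∂x - ∂f_1/∂y = ∂(x*(y + 2*z))/∂x - ∂(-3*x*y + x*z + z^2)/∂y = 3*x + y + 2*z
  coefficient of dx ∧ dz: ∂f_3/∂x - ∂f_1/∂z = ∂(x*z)/∂x - ∂(-3*x*y + x*z + z^2)/∂z = -x - z
  coefficient of dy ∧ dz: ∂f_3/∂y - ∂f_2/∂z = ∂(x*z)/∂y - ∂(x*(y + 2*z))/∂z = -2*x
Assembling: d(omega) = (3*x + y + 2*z) dx ∧ dy + (-x - z) dx ∧ dz + (-2*x) dy ∧ dz.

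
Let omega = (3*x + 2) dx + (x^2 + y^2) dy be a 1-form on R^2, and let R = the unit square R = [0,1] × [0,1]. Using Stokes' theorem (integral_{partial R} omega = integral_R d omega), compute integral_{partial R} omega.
integral_(partial R) omega = 1

Stokes: integral_partial_R omega = integral_R d omega with d omega = (∂Q/∂x - ∂P/∂y) dx ∧ dy.
  ∂Q/∂x = 2*x
  ∂P/∂y = 0
  integrand = ∂Q/∂x - ∂P/∂y = 2*x.
Integrating over R: integral_0^1 integral_0^1 (2*x) dx dy = 1.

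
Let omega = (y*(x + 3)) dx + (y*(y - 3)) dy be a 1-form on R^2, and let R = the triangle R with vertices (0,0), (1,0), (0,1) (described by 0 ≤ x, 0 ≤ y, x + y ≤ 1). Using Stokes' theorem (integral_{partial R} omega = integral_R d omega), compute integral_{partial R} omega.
integral_(partial R) omega = -5/3

Stokes: integral_partial_R omega = integral_R d omega with d omega = (∂Q/∂x - ∂P/∂y) dx ∧ dy.
  ∂Q/∂x = 0
  ∂P/∂y = x + 3
  integrand = ∂Q/∂x - ∂P/∂y = -x - 3.
Integrating over R: integral_0^1 integral_0^{1-x} (-x - 3) dy dx = -5/3.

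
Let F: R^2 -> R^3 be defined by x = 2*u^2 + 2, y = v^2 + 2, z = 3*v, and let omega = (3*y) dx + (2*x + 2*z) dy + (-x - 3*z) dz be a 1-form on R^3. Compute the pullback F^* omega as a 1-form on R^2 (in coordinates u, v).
F^* omega = (12*u*(v^2 + 2)) du + (8*u^2*v - 6*u^2 + 12*v^2 - 19*v - 6) dv

Using F^*(f dg) = (f ∘ F) d(g ∘ F), substitute each coordinate x_i by F_i(u, v) in f_i, and replace dx_i by d F_i = (∂F_i/∂u) du + (∂F_i/∂v) dv.
  For the x component: f_1(F) = 3*v^2 + 6; d F_1 = (4*u) du + (0) dv
  For the y component: f_2(F) = 4*u^2 + 6*v + 4; d F_2 = (0) du + (2*v) dv
  For the z component: f_3(F) = -2*u^2 - 9*v - 2; d F_3 = (0) du + (3) dv
Combining and collecting du, dv coefficients:
  coeff of du: 12*u*(v^2 + 2)
  coeff of dv: 8*u^2*v - 6*u^2 + 12*v^2 - 19*v - 6
F^* omega = (12*u*(v^2 + 2)) du + (8*u^2*v - 6*u^2 + 12*v^2 - 19*v - 6) dv.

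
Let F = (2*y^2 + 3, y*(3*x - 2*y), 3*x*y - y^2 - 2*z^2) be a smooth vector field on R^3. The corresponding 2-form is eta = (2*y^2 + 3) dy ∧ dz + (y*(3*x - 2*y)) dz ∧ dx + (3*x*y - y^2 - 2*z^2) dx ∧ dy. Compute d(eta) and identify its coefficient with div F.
d(eta) = (3*x - 4*y - 4*z) dx ∧ dy ∧ dz; div F = 3*x - 4*y - 4*z

For a 2-form in R^3 of the form above, applying d gives a 3-form with coefficient ∂P/∂x + ∂Q/∂y + ∂R/∂z:
  ∂P/∂x = 0
  ∂Q/∂y = 3*x - 4*y
  ∂R/∂z = -4*z
Sum = 3*x - 4*y - 4*z, which is exactly div F.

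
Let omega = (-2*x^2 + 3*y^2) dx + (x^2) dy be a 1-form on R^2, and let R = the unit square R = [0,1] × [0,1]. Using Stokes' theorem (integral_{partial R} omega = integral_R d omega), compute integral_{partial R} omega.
integral_(partial R) omega = -2

Stokes: integral_partial_R omega = integral_R d omega with d omega = (∂Q/∂x - ∂P/∂y) dx ∧ dy.
  ∂Q/∂x = 2*x
  ∂P/∂y = 6*y
  integrand = ∂Q/∂x - ∂P/∂y = 2*x - 6*y.
Integrating over R: integral_0^1 integral_0^1 (2*x - 6*y) dx dy = -2.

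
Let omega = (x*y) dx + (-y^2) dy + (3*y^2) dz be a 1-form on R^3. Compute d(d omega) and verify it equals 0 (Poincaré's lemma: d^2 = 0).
d(d omega) = 0

Step 1: d omega = sum_{i<j} (∂f_j/∂x_i - ∂f_i/∂x_j) dx_i ∧ dx_j:
  coeff of dx ∧ dy: -x
  coeff of dx ∧ dz: 0
  coeff of dy ∧ dz: 6*y
Step 2: Apply d again to each 2-form coefficient. The only possible 3-form in R^3 is dx ∧ dy ∧ dz, with coefficient
  ∂(coeff of dy∧dz)/∂x - ∂(coeff of dx∧dz)/∂y + ∂(coeff of dx∧dy)/∂z
  = ∂/∂x (6*y) - ∂/∂y (0) + ∂/∂z (-x).
Each of these terms simplifies to sums of mixed partials that cancel in pairs. The result is 0 (by equality of mixed partials for smooth functions — Schwarz / Clairaut).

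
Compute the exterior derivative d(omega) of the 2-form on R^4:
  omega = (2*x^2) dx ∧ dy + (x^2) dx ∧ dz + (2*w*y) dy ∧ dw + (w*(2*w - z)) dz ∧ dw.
d(omega) = 0

For a 2-form omega = sum_{i<j} g_{ij} dx_i ∧ dx_j, the exterior derivative is
  d(omega) = sum_{i<j} d(g_{ij}) ∧ dx_i ∧ dx_j = sum_{i<j, k} (∂g_{ij}/∂x_k) dx_k ∧ dx_i ∧ dx_j.
Expand each term, using dx_k ∧ dx_i ∧ dx_j = sgn(permutation) dx_{(a)} ∧ dx_{(b)} ∧ dx_{(c)} with (a < b < c) sorted:

Collecting like 3-forms: d(omega) = 0.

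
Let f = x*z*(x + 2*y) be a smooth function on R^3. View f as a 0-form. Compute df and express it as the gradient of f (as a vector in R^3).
df = (2*z*(x + y)) dx + (2*x*z) dy + (x*(x + 2*y)) dz; grad f = (2*z*(x + y), 2*x*z, x*(x + 2*y))

For a 0-form f, d f = (∂f/∂x) dx + (∂f/∂y) dy + (∂f/∂z) dz. The components of the vector representation are exactly the entries of grad f in Cartesian coordinates:
  ∂f/∂x = 2*z*(x + y)
  ∂f/∂y = 2*x*z
  ∂f/∂z = x*(x + 2*y).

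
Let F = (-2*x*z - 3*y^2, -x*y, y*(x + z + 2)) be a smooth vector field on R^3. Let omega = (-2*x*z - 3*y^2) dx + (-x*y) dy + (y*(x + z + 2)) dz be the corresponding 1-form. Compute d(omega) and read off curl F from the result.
d(omega) = (x + z + 2) dy ∧ dz + (-2*x - y) dz ∧ dx + (5*y) dx ∧ dy; curl F = (x + z + 2, -2*x - y, 5*y)

d omega = sum_{i<j} (∂f_j/∂x_i - ∂f_i/∂x_j) dx_i ∧ dx_j. Under the identification (dy ∧ dz, dz ∧ dx, dx ∧ dy) ↔ (e_x, e_y, e_z), the coefficients are exactly the components of curl F. Compute:
  ∂R/∂y - ∂Q/∂z = (x + z + 2) - (0) = x + z + 2
  ∂P/∂z - ∂R/∂x = (-2*x) - (y) = -2*x - y
  ∂Q/∂x - ∂P/∂y = (-y) - (-6*y) = 5*y.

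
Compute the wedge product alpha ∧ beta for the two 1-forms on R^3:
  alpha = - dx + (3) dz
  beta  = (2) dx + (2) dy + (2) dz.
alpha ∧ beta = (-2) dx ∧ dy + (-8) dx ∧ dz + (-6) dy ∧ dz

Distribute the wedge, using dx_i ∧ dx_j = -dx_j ∧ dx_i and dx_i ∧ dx_i = 0. For each pair (i, j) with i < j, the coefficient of dx_i ∧ dx_j in alpha ∧ beta is (alpha_i * beta_j - alpha_j * beta_i). Collecting: alpha ∧ beta = (-2) dx ∧ dy + (-8) dx ∧ dz + (-6) dy ∧ dz.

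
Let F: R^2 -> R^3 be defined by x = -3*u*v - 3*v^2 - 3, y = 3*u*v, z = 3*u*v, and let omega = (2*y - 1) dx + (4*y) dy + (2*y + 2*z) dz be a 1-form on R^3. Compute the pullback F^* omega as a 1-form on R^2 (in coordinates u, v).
F^* omega = (3*v*(18*u*v + 1)) du + (54*u^2*v - 36*u*v^2 + 3*u + 6*v) dv

Using F^*(f dg) = (f ∘ F) d(g ∘ F), substitute each coordinate x_i by F_i(u, v) in f_i, and replace dx_i by d F_i = (∂F_i/∂u) du + (∂F_i/∂v) dv.
  For the x component: f_1(F) = 6*u*v - 1; d F_1 = (-3*v) du + (-3*u - 6*v) dv
  For the y component: f_2(F) = 12*u*v; d F_2 = (3*v) du + (3*u) dv
  For the z component: f_3(F) = 12*u*v; d F_3 = (3*v) du + (3*u) dv
Combining and collecting du, dv coefficients:
  coeff of du: 3*v*(18*u*v + 1)
  coeff of dv: 54*u^2*v - 36*u*v^2 + 3*u + 6*v
F^* omega = (3*v*(18*u*v + 1)) du + (54*u^2*v - 36*u*v^2 + 3*u + 6*v) dv.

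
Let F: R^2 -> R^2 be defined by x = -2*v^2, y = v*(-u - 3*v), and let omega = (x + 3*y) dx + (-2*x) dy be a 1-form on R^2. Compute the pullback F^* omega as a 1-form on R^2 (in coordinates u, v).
F^* omega = (-4*v^3) du + (v^2*(8*u + 20*v)) dv

Using F^*(f dg) = (f ∘ F) d(g ∘ F), substitute each coordinate x_i by F_i(u, v) in f_i, and replace dx_i by d F_i = (∂F_i/∂u) du + (∂F_i/∂v) dv.
  For the x component: f_1(F) = v*(-3*u - 11*v); d F_1 = (0) du + (-4*v) dv
  For the y component: f_2(F) = 4*v^2; d F_2 = (-v) du + (-u - 6*v) dv
Combining and collecting du, dv coefficients:
  coeff of du: -4*v^3
  coeff of dv: v^2*(8*u + 20*v)
F^* omega = (-4*v^3) du + (v^2*(8*u + 20*v)) dv.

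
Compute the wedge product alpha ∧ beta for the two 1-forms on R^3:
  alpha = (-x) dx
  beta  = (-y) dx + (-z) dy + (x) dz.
alpha ∧ beta = (x*z) dx ∧ dy + (-x^2) dx ∧ dz

Distribute the wedge, using dx_i ∧ dx_j = -dx_j ∧ dx_i and dx_i ∧ dx_i = 0. For each pair (i, j) with i < j, the coefficient of dx_i ∧ dx_j in alpha ∧ beta is (alpha_i * beta_j - alpha_j * beta_i). Collecting: alpha ∧ beta = (x*z) dx ∧ dy + (-x^2) dx ∧ dz.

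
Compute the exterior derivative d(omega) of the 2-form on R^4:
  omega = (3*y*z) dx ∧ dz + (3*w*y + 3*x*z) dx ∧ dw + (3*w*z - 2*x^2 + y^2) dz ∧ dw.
d(omega) = (-3*z) dx ∧ dy ∧ dz + (-3*w) dx ∧ dy ∧ dw + (-7*x) dx ∧ dz ∧ dw + (2*y) dy ∧ dz ∧ dw

For a 2-form omega = sum_{i<j} g_{ij} dx_i ∧ dx_j, the exterior derivative is
  d(omega) = sum_{i<j} d(g_{ij}) ∧ dx_i ∧ dx_j = sum_{i<j, k} (∂g_{ij}/∂x_k) dx_k ∧ dx_i ∧ dx_j.
Expand each term, using dx_k ∧ dx_i ∧ dx_j = sgn(permutation) dx_{(a)} ∧ dx_{(b)} ∧ dx_{(c)} with (a < b < c) sorted:
  d(3*y*z) includes (∂/∂y)(3*y*z) dy = (3*z) dy, which multiplied by dx ∧ dz gives (-3*z) dx ∧ dy ∧ dz
  d(3*w*y + 3*x*z) includes (∂/∂y)(3*w*y + 3*x*z) dy = (3*w) dy, which multiplied by dx ∧ dw gives (-3*w) dx ∧ dy ∧ dw
  d(3*w*y + 3*x*z) includes (∂/∂z)(3*w*y + 3*x*z) dz = (3*x) dz, which multiplied by dx ∧ dw gives (-3*x) dx ∧ dz ∧ dw
  d(3*w*z - 2*x^2 + y^2) includes (∂/∂x)(3*w*z - 2*x^2 + y^2) dx = (-4*x) dx, which multiplied by dz ∧ dw gives (-4*x) dx ∧ dz ∧ dw
  d(3*w*z - 2*x^2 + y^2) includes (∂/∂y)(3*w*z - 2*x^2 + y^2) dy = (2*y) dy, which multiplied by dz ∧ dw gives (2*y) dy ∧ dz ∧ dw
Collecting like 3-forms: d(omega) = (-3*z) dx ∧ dy ∧ dz + (-3*w) dx ∧ dy ∧ dw + (-7*x) dx ∧ dz ∧ dw + (2*y) dy ∧ dz ∧ dw.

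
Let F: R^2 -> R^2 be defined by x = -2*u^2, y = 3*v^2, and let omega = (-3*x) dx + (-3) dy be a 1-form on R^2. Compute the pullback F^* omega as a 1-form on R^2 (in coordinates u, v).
F^* omega = (-24*u^3) du + (-18*v) dv

Using F^*(f dg) = (f ∘ F) d(g ∘ F), substitute each coordinate x_i by F_i(u, v) in f_i, and replace dx_i by d F_i = (∂F_i/∂u) du + (∂F_i/∂v) dv.
  For the x component: f_1(F) = 6*u^2; d F_1 = (-4*u) du + (0) dv
  For the y component: f_2(F) = -3; d F_2 = (0) du + (6*v) dv
Combining and collecting du, dv coefficients:
  coeff of du: -24*u^3
  coeff of dv: -18*v
F^* omega = (-24*u^3) du + (-18*v) dv.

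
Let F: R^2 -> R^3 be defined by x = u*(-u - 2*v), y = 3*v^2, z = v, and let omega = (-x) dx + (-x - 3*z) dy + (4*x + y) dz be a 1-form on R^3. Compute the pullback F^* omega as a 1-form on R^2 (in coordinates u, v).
F^* omega = (2*u*(-u^2 - 3*u*v - 2*v^2)) du + (-2*u^3 + 2*u^2*v - 4*u^2 + 12*u*v^2 - 8*u*v - 15*v^2) dv

Using F^*(f dg) = (f ∘ F) d(g ∘ F), substitute each coordinate x_i by F_i(u, v) in f_i, and replace dx_i by d F_i = (∂F_i/∂u) du + (∂F_i/∂v) dv.
  For the x component: f_1(F) = u*(u + 2*v); d F_1 = (-2*u - 2*v) du + (-2*u) dv
  For the y component: f_2(F) = u^2 + 2*u*v - 3*v; d F_2 = (0) du + (6*v) dv
  For the z component: f_3(F) = -4*u^2 - 8*u*v + 3*v^2; d F_3 = (0) du + (1) dv
Combining and collecting du, dv coefficients:
  coeff of du: 2*u*(-u^2 - 3*u*v - 2*v^2)
  coeff of dv: -2*u^3 + 2*u^2*v - 4*u^2 + 12*u*v^2 - 8*u*v - 15*v^2
F^* omega = (2*u*(-u^2 - 3*u*v - 2*v^2)) du + (-2*u^3 + 2*u^2*v - 4*u^2 + 12*u*v^2 - 8*u*v - 15*v^2) dv.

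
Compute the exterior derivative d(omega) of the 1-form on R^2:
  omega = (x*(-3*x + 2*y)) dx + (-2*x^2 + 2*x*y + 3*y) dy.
d(omega) = (-6*x + 2*y) dx ∧ dy

For a 1-form omega = sum_i f_i dx_i, the exterior derivative is
  d(omega) = sum_{i < j} (∂f_j/∂x_i - ∂f_i/∂x_j) dx_i ∧ dx_j.
  coefficient of dx ∧ dy: ∂f_2/∂x - ∂f_1/∂y = ∂(-2*x^2 + 2*x*y + 3*y)/∂x - ∂(x*(-3*x + 2*y))/∂y = -6*x + 2*y
Assembling: d(omega) = (-6*x + 2*y) dx ∧ dy.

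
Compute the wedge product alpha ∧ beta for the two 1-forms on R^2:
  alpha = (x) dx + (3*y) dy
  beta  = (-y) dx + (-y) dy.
alpha ∧ beta = (y*(-x + 3*y)) dx ∧ dy

Distribute the wedge, using dx_i ∧ dx_j = -dx_j ∧ dx_i and dx_i ∧ dx_i = 0. For each pair (i, j) with i < j, the coefficient of dx_i ∧ dx_j in alpha ∧ beta is (alpha_i * beta_j - alpha_j * beta_i). Collecting: alpha ∧ beta = (y*(-x + 3*y)) dx ∧ dy.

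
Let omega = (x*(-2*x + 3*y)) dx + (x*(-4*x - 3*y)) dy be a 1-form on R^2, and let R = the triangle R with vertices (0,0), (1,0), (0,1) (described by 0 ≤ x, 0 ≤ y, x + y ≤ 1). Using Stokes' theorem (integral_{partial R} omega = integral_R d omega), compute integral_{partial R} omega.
integral_(partial R) omega = -7/3

Stokes: integral_partial_R omega = integral_R d omega with d omega = (∂Q/∂x - ∂P/∂y) dx ∧ dy.
  ∂Q/∂x = -8*x - 3*y
  ∂P/∂y = 3*x
  integrand = ∂Q/∂x - ∂P/∂y = -11*x - 3*y.
Integrating over R: integral_0^1 integral_0^{1-x} (-11*x - 3*y) dy dx = -7/3.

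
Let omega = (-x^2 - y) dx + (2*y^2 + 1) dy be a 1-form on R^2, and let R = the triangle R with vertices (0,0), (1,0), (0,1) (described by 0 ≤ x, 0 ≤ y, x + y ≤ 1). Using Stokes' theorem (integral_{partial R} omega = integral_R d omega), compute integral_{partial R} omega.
integral_(partial R) omega = 1/2

Stokes: integral_partial_R omega = integral_R d omega with d omega = (∂Q/∂x - ∂P/∂y) dx ∧ dy.
  ∂Q/∂x = 0
  ∂P/∂y = -1
  integrand = ∂Q/∂x - ∂P/∂y = 1.
Integrating over R: integral_0^1 integral_0^{1-x} (1) dy dx = 1/2.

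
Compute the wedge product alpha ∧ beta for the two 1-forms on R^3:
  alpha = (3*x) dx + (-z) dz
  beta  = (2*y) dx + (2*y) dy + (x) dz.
alpha ∧ beta = (6*x*y) dx ∧ dy + (3*x^2 + 2*y*z) dx ∧ dz + (2*y*z) dy ∧ dz

Distribute the wedge, using dx_i ∧ dx_j = -dx_j ∧ dx_i and dx_i ∧ dx_i = 0. For each pair (i, j) with i < j, the coefficient of dx_i ∧ dx_j in alpha ∧ beta is (alpha_i * beta_j - alpha_j * beta_i). Collecting: alpha ∧ beta = (6*x*y) dx ∧ dy + (3*x^2 + 2*y*z) dx ∧ dz + (2*y*z) dy ∧ dz.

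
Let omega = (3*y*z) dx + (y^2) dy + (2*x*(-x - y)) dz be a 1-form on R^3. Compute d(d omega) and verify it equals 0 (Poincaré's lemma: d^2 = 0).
d(d omega) = 0

Step 1: d omega = sum_{i<j} (∂f_j/∂x_i - ∂f_i/∂x_j) dx_i ∧ dx_j:
  coeff of dx ∧ dy: -3*z
  coeff of dx ∧ dz: -4*x - 5*y
  coeff of dy ∧ dz: -2*x
Step 2: Apply d again to each 2-form coefficient. The only possible 3-form in R^3 is dx ∧ dy ∧ dz, with coefficient
  ∂(coeff of dy∧dz)/∂x - ∂(coeff of dx∧dz)/∂y + ∂(coeff of dx∧dy)/∂z
  = ∂/∂x (-2*x) - ∂/∂y (-4*x - 5*y) + ∂/∂z (-3*z).
Each of these terms simplifies to sums of mixed partials that cancel in pairs. The result is 0 (by equality of mixed partials for smooth functions — Schwarz / Clairaut).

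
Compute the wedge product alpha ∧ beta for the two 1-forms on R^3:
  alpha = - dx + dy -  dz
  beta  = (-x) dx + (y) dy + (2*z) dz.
alpha ∧ beta = (x - y) dx ∧ dy + (-x - 2*z) dx ∧ dz + (y + 2*z) dy ∧ dz

Distribute the wedge, using dx_i ∧ dx_j = -dx_j ∧ dx_i and dx_i ∧ dx_i = 0. For each pair (i, j) with i < j, the coefficient of dx_i ∧ dx_j in alpha ∧ beta is (alpha_i * beta_j - alpha_j * beta_i). Collecting: alpha ∧ beta = (x - y) dx ∧ dy + (-x - 2*z) dx ∧ dz + (y + 2*z) dy ∧ dz.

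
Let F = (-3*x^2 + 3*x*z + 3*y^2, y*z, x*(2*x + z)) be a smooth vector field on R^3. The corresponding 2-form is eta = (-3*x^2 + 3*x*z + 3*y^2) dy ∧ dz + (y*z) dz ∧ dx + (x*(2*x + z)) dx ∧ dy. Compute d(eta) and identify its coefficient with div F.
d(eta) = (-5*x + 4*z) dx ∧ dy ∧ dz; div F = -5*x + 4*z

For a 2-form in R^3 of the form above, applying d gives a 3-form with coefficient ∂P/∂x + ∂Q/∂y + ∂R/∂z:
  ∂P/∂x = -6*x + 3*z
  ∂Q/∂y = z
  ∂R/∂z = x
Sum = -5*x + 4*z, which is exactly div F.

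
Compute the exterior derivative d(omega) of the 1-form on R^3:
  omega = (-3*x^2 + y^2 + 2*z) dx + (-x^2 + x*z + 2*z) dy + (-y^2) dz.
d(omega) = (-2*x - 2*y + z) dx ∧ dy + (-2) dx ∧ dz + (-x - 2*y - 2) dy ∧ dz

For a 1-form omega = sum_i f_i dx_i, the exterior derivative is
  d(omega) = sum_{i < j} (∂f_j/∂x_i - ∂f_i/∂x_j) dx_i ∧ dx_j.
  coefficient of dx ∧ dy: ∂f_2/∂x - ∂f_1/∂y = ∂(-x^2 + x*z + 2*z)/∂x - ∂(-3*x^2 + y^2 + 2*z)/∂y = -2*x - 2*y + z
  coefficient of dx ∧ dz: ∂f_3/∂x - ∂f_1/∂z = ∂(-y^2)/∂x - ∂(-3*x^2 + y^2 + 2*z)/∂z = -2
  coefficient of dy ∧ dz: ∂f_3/∂y - ∂f_2/∂z = ∂(-y^2)/∂y - ∂(-x^2 + x*z + 2*z)/∂z = -x - 2*y - 2
Assembling: d(omega) = (-2*x - 2*y + z) dx ∧ dy + (-2) dx ∧ dz + (-x - 2*y - 2) dy ∧ dz.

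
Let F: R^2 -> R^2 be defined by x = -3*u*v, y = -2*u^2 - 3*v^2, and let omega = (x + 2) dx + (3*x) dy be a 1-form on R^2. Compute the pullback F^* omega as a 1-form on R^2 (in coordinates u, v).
F^* omega = (3*v*(12*u^2 + 3*u*v - 2)) du + (3*u*(3*u*v + 18*v^2 - 2)) dv

Using F^*(f dg) = (f ∘ F) d(g ∘ F), substitute each coordinate x_i by F_i(u, v) in f_i, and replace dx_i by d F_i = (∂F_i/∂u) du + (∂F_i/∂v) dv.
  For the x component: f_1(F) = -3*u*v + 2; d F_1 = (-3*v) du + (-3*u) dv
  For the y component: f_2(F) = -9*u*v; d F_2 = (-4*u) du + (-6*v) dv
Combining and collecting du, dv coefficients:
  coeff of du: 3*v*(12*u^2 + 3*u*v - 2)
  coeff of dv: 3*u*(3*u*v + 18*v^2 - 2)
F^* omega = (3*v*(12*u^2 + 3*u*v - 2)) du + (3*u*(3*u*v + 18*v^2 - 2)) dv.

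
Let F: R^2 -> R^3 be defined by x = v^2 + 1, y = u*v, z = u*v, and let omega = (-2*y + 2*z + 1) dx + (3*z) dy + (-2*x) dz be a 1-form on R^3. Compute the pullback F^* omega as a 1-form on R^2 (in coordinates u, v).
F^* omega = (v*(3*u*v - 2*v^2 - 2)) du + (3*u^2*v - 2*u*v^2 - 2*u + 2*v) dv

Using F^*(f dg) = (f ∘ F) d(g ∘ F), substitute each coordinate x_i by F_i(u, v) in f_i, and replace dx_i by d F_i = (∂F_i/∂u) du + (∂F_i/∂v) dv.
  For the x component: f_1(F) = 1; d F_1 = (0) du + (2*v) dv
  For the y component: f_2(F) = 3*u*v; d F_2 = (v) du + (u) dv
  For the z component: f_3(F) = -2*v^2 - 2; d F_3 = (v) du + (u) dv
Combining and collecting du, dv coefficients:
  coeff of du: v*(3*u*v - 2*v^2 - 2)
  coeff of dv: 3*u^2*v - 2*u*v^2 - 2*u + 2*v
F^* omega = (v*(3*u*v - 2*v^2 - 2)) du + (3*u^2*v - 2*u*v^2 - 2*u + 2*v) dv.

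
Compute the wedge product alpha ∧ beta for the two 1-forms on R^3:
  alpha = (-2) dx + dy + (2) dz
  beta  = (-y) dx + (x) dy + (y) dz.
alpha ∧ beta = (-2*x + y) dx ∧ dy + (-2*x + y) dy ∧ dz

Distribute the wedge, using dx_i ∧ dx_j = -dx_j ∧ dx_i and dx_i ∧ dx_i = 0. For each pair (i, j) with i < j, the coefficient of dx_i ∧ dx_j in alpha ∧ beta is (alpha_i * beta_j - alpha_j * beta_i). Collecting: alpha ∧ beta = (-2*x + y) dx ∧ dy + (-2*x + y) dy ∧ dz.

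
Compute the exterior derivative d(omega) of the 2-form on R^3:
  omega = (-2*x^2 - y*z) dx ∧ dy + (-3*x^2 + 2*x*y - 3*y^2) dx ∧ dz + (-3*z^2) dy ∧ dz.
d(omega) = (-2*x + 5*y) dx ∧ dy ∧ dz

For a 2-form omega = sum_{i<j} g_{ij} dx_i ∧ dx_j, the exterior derivative is
  d(omega) = sum_{i<j} d(g_{ij}) ∧ dx_i ∧ dx_j = sum_{i<j, k} (∂g_{ij}/∂x_k) dx_k ∧ dx_i ∧ dx_j.
Expand each term, using dx_k ∧ dx_i ∧ dx_j = sgn(permutation) dx_{(a)} ∧ dx_{(b)} ∧ dx_{(c)} with (a < b < c) sorted:
  d(-2*x^2 - y*z) includes (∂/∂z)(-2*x^2 - y*z) dz = (-y) dz, which multiplied by dx ∧ dy gives (-y) dx ∧ dy ∧ dz
  d(-3*x^2 + 2*x*y - 3*y^2) includes (∂/∂y)(-3*x^2 + 2*x*y - 3*y^2) dy = (2*x - 6*y) dy, which multiplied by dx ∧ dz gives (-2*x + 6*y) dx ∧ dy ∧ dz
Collecting like 3-forms: d(omega) = (-2*x + 5*y) dx ∧ dy ∧ dz.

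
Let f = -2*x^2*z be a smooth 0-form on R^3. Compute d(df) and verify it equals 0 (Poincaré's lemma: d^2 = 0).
d(df) = 0

Step 1: df = sum_i (∂f/∂x_i) dx_i = (-4*x*z) dx + (0) dy + (-2*x^2) dz.
Step 2: Apply d again. Using the 1-form formula, the coefficient of dx ∧ dy in d(df) is ∂^2 f/∂x ∂y - ∂^2 f/∂y ∂x = (0) - (0) = 0 (equality of mixed partials for smooth f).
Similarly for dx ∧ dz and dy ∧ dz — all coefficients vanish. So d(df) = 0.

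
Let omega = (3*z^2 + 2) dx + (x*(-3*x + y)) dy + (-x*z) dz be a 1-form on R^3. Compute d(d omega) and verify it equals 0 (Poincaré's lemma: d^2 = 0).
d(d omega) = 0

Step 1: d omega = sum_{i<j} (∂f_j/∂x_i - ∂f_i/∂x_j) dx_i ∧ dx_j:
  coeff of dx ∧ dy: -6*x + y
  coeff of dx ∧ dz: -7*z
  coeff of dy ∧ dz: 0
Step 2: Apply d again to each 2-form coefficient. The only possible 3-form in R^3 is dx ∧ dy ∧ dz, with coefficient
  ∂(coeff of dy∧dz)/∂x - ∂(coeff of dx∧dz)/∂y + ∂(coeff of dx∧dy)/∂z
  = ∂/∂x (0) - ∂/∂y (-7*z) + ∂/∂z (-6*x + y).
Each of these terms simplifies to sums of mixed partials that cancel in pairs. The result is 0 (by equality of mixed partials for smooth functions — Schwarz / Clairaut).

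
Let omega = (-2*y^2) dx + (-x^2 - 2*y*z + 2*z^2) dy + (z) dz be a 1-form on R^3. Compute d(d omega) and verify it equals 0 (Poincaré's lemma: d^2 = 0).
d(d omega) = 0

Step 1: d omega = sum_{i<j} (∂f_j/∂x_i - ∂f_i/∂x_j) dx_i ∧ dx_j:
  coeff of dx ∧ dy: -2*x + 4*y
  coeff of dx ∧ dz: 0
  coeff of dy ∧ dz: 2*y - 4*z
Step 2: Apply d again to each 2-form coefficient. The only possible 3-form in R^3 is dx ∧ dy ∧ dz, with coefficient
  ∂(coeff of dy∧dz)/∂x - ∂(coeff of dx∧dz)/∂y + ∂(coeff of dx∧dy)/∂z
  = ∂/∂x (2*y - 4*z) - ∂/∂y (0) + ∂/∂z (-2*x + 4*y).
Each of these terms simplifies to sums of mixed partials that cancel in pairs. The result is 0 (by equality of mixed partials for smooth functions — Schwarz / Clairaut).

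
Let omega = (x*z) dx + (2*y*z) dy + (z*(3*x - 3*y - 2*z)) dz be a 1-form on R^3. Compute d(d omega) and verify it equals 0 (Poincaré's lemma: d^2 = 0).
d(d omega) = 0

Step 1: d omega = sum_{i<j} (∂f_j/∂x_i - ∂f_i/∂x_j) dx_i ∧ dx_j:
  coeff of dx ∧ dy: 0
  coeff of dx ∧ dz: -x + 3*z
  coeff of dy ∧ dz: -2*y - 3*z
Step 2: Apply d again to each 2-form coefficient. The only possible 3-form in R^3 is dx ∧ dy ∧ dz, with coefficient
  ∂(coeff of dy∧dz)/∂x - ∂(coeff of dx∧dz)/∂y + ∂(coeff of dx∧dy)/∂z
  = ∂/∂x (-2*y - 3*z) - ∂/∂y (-x + 3*z) + ∂/∂z (0).
Each of these terms simplifies to sums of mixed partials that cancel in pairs. The result is 0 (by equality of mixed partials for smooth functions — Schwarz / Clairaut).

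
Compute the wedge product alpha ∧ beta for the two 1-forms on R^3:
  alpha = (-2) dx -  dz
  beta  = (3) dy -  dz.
alpha ∧ beta = (-6) dx ∧ dy + (2) dx ∧ dz + (3) dy ∧ dz

Distribute the wedge, using dx_i ∧ dx_j = -dx_j ∧ dx_i and dx_i ∧ dx_i = 0. For each pair (i, j) with i < j, the coefficient of dx_i ∧ dx_j in alpha ∧ beta is (alpha_i * beta_j - alpha_j * beta_i). Collecting: alpha ∧ beta = (-6) dx ∧ dy + (2) dx ∧ dz + (3) dy ∧ dz.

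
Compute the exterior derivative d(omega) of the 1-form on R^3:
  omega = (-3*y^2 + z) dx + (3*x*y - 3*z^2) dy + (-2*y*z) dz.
d(omega) = (9*y) dx ∧ dy + (-1) dx ∧ dz + (4*z) dy ∧ dz

For a 1-form omega = sum_i f_i dx_i, the exterior derivative is
  d(omega) = sum_{i < j} (∂f_j/∂x_i - ∂f_i/∂x_j) dx_i ∧ dx_j.
  coefficient of dx ∧ dy: ∂f_2/∂x - ∂f_1/∂y = ∂(3*x*y - 3*z^2)/∂x - ∂(-3*y^2 + z)/∂y = 9*y
  coefficient of dx ∧ dz: ∂f_3/∂x - ∂f_1/∂z = ∂(-2*y*z)/∂x - ∂(-3*y^2 + z)/∂z = -1
  coefficient of dy ∧ dz: ∂f_3/∂y - ∂f_2/∂z = ∂(-2*y*z)/∂y - ∂(3*x*y - 3*z^2)/∂z = 4*z
Assembling: d(omega) = (9*y) dx ∧ dy + (-1) dx ∧ dz + (4*z) dy ∧ dz.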